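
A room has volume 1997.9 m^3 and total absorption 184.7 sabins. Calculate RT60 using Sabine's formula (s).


Given values:
  V = 1997.9 m^3
  A = 184.7 sabins
Formula: RT60 = 0.161 * V / A
Numerator: 0.161 * 1997.9 = 321.6619
RT60 = 321.6619 / 184.7 = 1.742

1.742 s


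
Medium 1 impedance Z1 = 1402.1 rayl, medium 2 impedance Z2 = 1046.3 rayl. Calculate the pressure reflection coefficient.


Given values:
  Z1 = 1402.1 rayl, Z2 = 1046.3 rayl
Formula: R = (Z2 - Z1) / (Z2 + Z1)
Numerator: Z2 - Z1 = 1046.3 - 1402.1 = -355.8
Denominator: Z2 + Z1 = 1046.3 + 1402.1 = 2448.4
R = -355.8 / 2448.4 = -0.1453

-0.1453


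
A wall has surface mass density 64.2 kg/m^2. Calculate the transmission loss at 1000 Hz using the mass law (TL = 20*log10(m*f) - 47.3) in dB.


Given values:
  m = 64.2 kg/m^2, f = 1000 Hz
Formula: TL = 20 * log10(m * f) - 47.3
Compute m * f = 64.2 * 1000 = 64200.0
Compute log10(64200.0) = 4.807535
Compute 20 * 4.807535 = 96.1507
TL = 96.1507 - 47.3 = 48.85

48.85 dB


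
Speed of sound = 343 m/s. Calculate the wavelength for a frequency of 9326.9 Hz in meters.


Given values:
  c = 343 m/s, f = 9326.9 Hz
Formula: lambda = c / f
lambda = 343 / 9326.9
lambda = 0.0368

0.0368 m


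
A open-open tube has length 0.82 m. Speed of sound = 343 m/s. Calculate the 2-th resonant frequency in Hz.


Given values:
  Tube type: open-open, L = 0.82 m, c = 343 m/s, n = 2
Formula: f_n = n * c / (2 * L)
Compute 2 * L = 2 * 0.82 = 1.64
f = 2 * 343 / 1.64
f = 418.29

418.29 Hz


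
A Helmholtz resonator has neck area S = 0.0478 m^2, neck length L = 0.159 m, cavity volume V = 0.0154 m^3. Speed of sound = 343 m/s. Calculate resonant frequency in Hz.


Given values:
  S = 0.0478 m^2, L = 0.159 m, V = 0.0154 m^3, c = 343 m/s
Formula: f = (c / (2*pi)) * sqrt(S / (V * L))
Compute V * L = 0.0154 * 0.159 = 0.0024486
Compute S / (V * L) = 0.0478 / 0.0024486 = 19.5214
Compute sqrt(19.5214) = 4.418303
Compute c / (2*pi) = 343 / 6.283185 = 54.590148
f = 54.590148 * 4.418303 = 241.2

241.2 Hz


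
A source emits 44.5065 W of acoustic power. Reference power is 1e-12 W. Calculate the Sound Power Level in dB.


Given values:
  W = 44.5065 W
  W_ref = 1e-12 W
Formula: SWL = 10 * log10(W / W_ref)
Compute ratio: W / W_ref = 44506500000000
Compute log10: log10(44506500000000) = 13.648423
Multiply: SWL = 10 * 13.648423 = 136.48

136.48 dB


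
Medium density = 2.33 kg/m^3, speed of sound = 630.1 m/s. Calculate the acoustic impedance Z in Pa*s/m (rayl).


Given values:
  rho = 2.33 kg/m^3
  c = 630.1 m/s
Formula: Z = rho * c
Z = 2.33 * 630.1
Z = 1468.13

1468.13 rayl


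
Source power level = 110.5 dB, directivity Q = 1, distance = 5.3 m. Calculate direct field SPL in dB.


Given values:
  Lw = 110.5 dB, Q = 1, r = 5.3 m
Formula: SPL = Lw + 10 * log10(Q / (4 * pi * r^2))
Compute 4 * pi * r^2 = 4 * pi * 5.3^2 = 352.9894
Compute Q / denom = 1 / 352.9894 = 0.00283295
Compute 10 * log10(0.00283295) = -25.4776
SPL = 110.5 + (-25.4776) = 85.02

85.02 dB


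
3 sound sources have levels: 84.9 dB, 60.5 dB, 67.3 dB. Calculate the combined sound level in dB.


Formula: L_total = 10 * log10( sum(10^(Li/10)) )
  Source 1: 10^(84.9/10) = 309029543.2514
  Source 2: 10^(60.5/10) = 1122018.4543
  Source 3: 10^(67.3/10) = 5370317.9637
Sum of linear values = 315521879.6694
L_total = 10 * log10(315521879.6694) = 84.99

84.99 dB


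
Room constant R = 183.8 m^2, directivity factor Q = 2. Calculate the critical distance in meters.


Given values:
  R = 183.8 m^2, Q = 2
Formula: d_c = 0.141 * sqrt(Q * R)
Compute Q * R = 2 * 183.8 = 367.6
Compute sqrt(367.6) = 19.1729
d_c = 0.141 * 19.1729 = 2.703

2.703 m


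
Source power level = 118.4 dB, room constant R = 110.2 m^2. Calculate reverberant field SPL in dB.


Given values:
  Lw = 118.4 dB, R = 110.2 m^2
Formula: SPL = Lw + 10 * log10(4 / R)
Compute 4 / R = 4 / 110.2 = 0.036298
Compute 10 * log10(0.036298) = -14.4012
SPL = 118.4 + (-14.4012) = 104.0

104.0 dB


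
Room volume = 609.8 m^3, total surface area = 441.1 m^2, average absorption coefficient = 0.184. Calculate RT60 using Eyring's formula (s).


Given values:
  V = 609.8 m^3, S = 441.1 m^2, alpha = 0.184
Formula: RT60 = 0.161 * V / (-S * ln(1 - alpha))
Compute ln(1 - 0.184) = ln(0.816) = -0.203341
Denominator: -441.1 * -0.203341 = 89.6937
Numerator: 0.161 * 609.8 = 98.1778
RT60 = 98.1778 / 89.6937 = 1.095

1.095 s


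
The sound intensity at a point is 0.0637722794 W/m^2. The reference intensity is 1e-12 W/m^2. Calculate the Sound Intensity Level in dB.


Given values:
  I = 0.0637722794 W/m^2
  I_ref = 1e-12 W/m^2
Formula: SIL = 10 * log10(I / I_ref)
Compute ratio: I / I_ref = 63772279400
Compute log10: log10(63772279400) = 10.804632
Multiply: SIL = 10 * 10.804632 = 108.05

108.05 dB


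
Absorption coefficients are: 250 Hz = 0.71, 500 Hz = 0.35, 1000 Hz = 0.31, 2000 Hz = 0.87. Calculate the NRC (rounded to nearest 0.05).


Given values:
  a_250 = 0.71, a_500 = 0.35
  a_1000 = 0.31, a_2000 = 0.87
Formula: NRC = (a250 + a500 + a1000 + a2000) / 4
Sum = 0.71 + 0.35 + 0.31 + 0.87 = 2.24
NRC = 2.24 / 4 = 0.56
Rounded to nearest 0.05: 0.55

0.55


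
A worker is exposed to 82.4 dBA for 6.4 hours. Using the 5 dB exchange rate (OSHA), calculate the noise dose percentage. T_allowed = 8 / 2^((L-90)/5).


Given values:
  L = 82.4 dBA, T = 6.4 hours
Formula: T_allowed = 8 / 2^((L - 90) / 5)
Compute exponent: (82.4 - 90) / 5 = -1.52
Compute 2^(-1.52) = 0.348686
T_allowed = 8 / 0.348686 = 22.943278 hours
Dose = (T / T_allowed) * 100
Dose = (6.4 / 22.943278) * 100 = 27.89

27.89 %


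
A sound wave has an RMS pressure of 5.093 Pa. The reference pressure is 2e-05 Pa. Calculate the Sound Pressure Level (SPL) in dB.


Given values:
  p = 5.093 Pa
  p_ref = 2e-05 Pa
Formula: SPL = 20 * log10(p / p_ref)
Compute ratio: p / p_ref = 5.093 / 2e-05 = 254650
Compute log10: log10(254650) = 5.405944
Multiply: SPL = 20 * 5.405944 = 108.12

108.12 dB


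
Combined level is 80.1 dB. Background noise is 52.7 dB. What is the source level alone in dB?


Given values:
  L_total = 80.1 dB, L_bg = 52.7 dB
Formula: L_source = 10 * log10(10^(L_total/10) - 10^(L_bg/10))
Convert to linear:
  10^(80.1/10) = 102329299.2281
  10^(52.7/10) = 186208.7137
Difference: 102329299.2281 - 186208.7137 = 102143090.5144
L_source = 10 * log10(102143090.5144) = 80.09

80.09 dB


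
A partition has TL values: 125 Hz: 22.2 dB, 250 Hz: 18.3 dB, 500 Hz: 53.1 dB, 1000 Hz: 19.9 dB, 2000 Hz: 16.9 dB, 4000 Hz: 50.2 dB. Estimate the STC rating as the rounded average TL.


Given TL values at each frequency:
  125 Hz: 22.2 dB
  250 Hz: 18.3 dB
  500 Hz: 53.1 dB
  1000 Hz: 19.9 dB
  2000 Hz: 16.9 dB
  4000 Hz: 50.2 dB
Formula: STC ~ round(average of TL values)
Sum = 22.2 + 18.3 + 53.1 + 19.9 + 16.9 + 50.2 = 180.6
Average = 180.6 / 6 = 30.1
Rounded: 30

30


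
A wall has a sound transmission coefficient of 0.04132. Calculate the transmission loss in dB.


Given values:
  tau = 0.04132
Formula: TL = 10 * log10(1 / tau)
Compute 1 / tau = 1 / 0.04132 = 24.2014
Compute log10(24.2014) = 1.38384
TL = 10 * 1.38384 = 13.84

13.84 dB


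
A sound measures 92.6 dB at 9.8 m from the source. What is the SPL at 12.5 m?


Given values:
  SPL1 = 92.6 dB, r1 = 9.8 m, r2 = 12.5 m
Formula: SPL2 = SPL1 - 20 * log10(r2 / r1)
Compute ratio: r2 / r1 = 12.5 / 9.8 = 1.2755
Compute log10: log10(1.2755) = 0.10568
Compute drop: 20 * 0.10568 = 2.1136
SPL2 = 92.6 - 2.1136 = 90.49

90.49 dB


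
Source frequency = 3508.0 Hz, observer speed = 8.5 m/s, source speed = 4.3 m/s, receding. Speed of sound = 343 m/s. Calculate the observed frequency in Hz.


Given values:
  f_s = 3508.0 Hz, v_o = 8.5 m/s, v_s = 4.3 m/s
  Direction: receding
Formula: f_o = f_s * (c - v_o) / (c + v_s)
Numerator: c - v_o = 343 - 8.5 = 334.5
Denominator: c + v_s = 343 + 4.3 = 347.3
f_o = 3508.0 * 334.5 / 347.3 = 3378.71

3378.71 Hz


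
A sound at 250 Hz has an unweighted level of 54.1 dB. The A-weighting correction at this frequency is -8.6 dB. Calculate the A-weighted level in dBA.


Given values:
  SPL = 54.1 dB
  A-weighting at 250 Hz = -8.6 dB
Formula: L_A = SPL + A_weight
L_A = 54.1 + (-8.6)
L_A = 45.5

45.5 dBA


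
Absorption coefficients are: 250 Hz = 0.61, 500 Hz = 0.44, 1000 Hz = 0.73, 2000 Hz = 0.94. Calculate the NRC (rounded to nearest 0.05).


Given values:
  a_250 = 0.61, a_500 = 0.44
  a_1000 = 0.73, a_2000 = 0.94
Formula: NRC = (a250 + a500 + a1000 + a2000) / 4
Sum = 0.61 + 0.44 + 0.73 + 0.94 = 2.72
NRC = 2.72 / 4 = 0.68
Rounded to nearest 0.05: 0.7

0.7


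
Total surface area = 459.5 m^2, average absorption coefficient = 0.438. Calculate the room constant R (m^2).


Given values:
  S = 459.5 m^2, alpha = 0.438
Formula: R = S * alpha / (1 - alpha)
Numerator: 459.5 * 0.438 = 201.261
Denominator: 1 - 0.438 = 0.562
R = 201.261 / 0.562 = 358.12

358.12 m^2


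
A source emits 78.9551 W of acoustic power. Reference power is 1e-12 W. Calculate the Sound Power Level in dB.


Given values:
  W = 78.9551 W
  W_ref = 1e-12 W
Formula: SWL = 10 * log10(W / W_ref)
Compute ratio: W / W_ref = 78955100000000
Compute log10: log10(78955100000000) = 13.89738
Multiply: SWL = 10 * 13.89738 = 138.97

138.97 dB


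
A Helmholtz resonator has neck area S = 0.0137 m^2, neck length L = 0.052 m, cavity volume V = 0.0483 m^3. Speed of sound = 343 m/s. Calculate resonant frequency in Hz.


Given values:
  S = 0.0137 m^2, L = 0.052 m, V = 0.0483 m^3, c = 343 m/s
Formula: f = (c / (2*pi)) * sqrt(S / (V * L))
Compute V * L = 0.0483 * 0.052 = 0.0025116
Compute S / (V * L) = 0.0137 / 0.0025116 = 5.4547
Compute sqrt(5.4547) = 2.33553
Compute c / (2*pi) = 343 / 6.283185 = 54.590148
f = 54.590148 * 2.33553 = 127.5

127.5 Hz


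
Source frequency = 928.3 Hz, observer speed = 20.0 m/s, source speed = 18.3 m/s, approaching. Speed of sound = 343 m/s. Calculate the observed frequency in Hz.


Given values:
  f_s = 928.3 Hz, v_o = 20.0 m/s, v_s = 18.3 m/s
  Direction: approaching
Formula: f_o = f_s * (c + v_o) / (c - v_s)
Numerator: c + v_o = 343 + 20.0 = 363.0
Denominator: c - v_s = 343 - 18.3 = 324.7
f_o = 928.3 * 363.0 / 324.7 = 1037.8

1037.8 Hz


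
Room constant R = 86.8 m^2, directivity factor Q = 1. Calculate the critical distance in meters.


Given values:
  R = 86.8 m^2, Q = 1
Formula: d_c = 0.141 * sqrt(Q * R)
Compute Q * R = 1 * 86.8 = 86.8
Compute sqrt(86.8) = 9.3167
d_c = 0.141 * 9.3167 = 1.314

1.314 m


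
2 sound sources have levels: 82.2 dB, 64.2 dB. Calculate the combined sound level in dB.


Formula: L_total = 10 * log10( sum(10^(Li/10)) )
  Source 1: 10^(82.2/10) = 165958690.7438
  Source 2: 10^(64.2/10) = 2630267.9919
Sum of linear values = 168588958.7357
L_total = 10 * log10(168588958.7357) = 82.27

82.27 dB


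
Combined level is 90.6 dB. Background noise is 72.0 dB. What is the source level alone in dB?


Given values:
  L_total = 90.6 dB, L_bg = 72.0 dB
Formula: L_source = 10 * log10(10^(L_total/10) - 10^(L_bg/10))
Convert to linear:
  10^(90.6/10) = 1148153621.4969
  10^(72.0/10) = 15848931.9246
Difference: 1148153621.4969 - 15848931.9246 = 1132304689.5723
L_source = 10 * log10(1132304689.5723) = 90.54

90.54 dB


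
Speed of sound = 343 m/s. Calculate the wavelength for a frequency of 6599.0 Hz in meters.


Given values:
  c = 343 m/s, f = 6599.0 Hz
Formula: lambda = c / f
lambda = 343 / 6599.0
lambda = 0.052

0.052 m


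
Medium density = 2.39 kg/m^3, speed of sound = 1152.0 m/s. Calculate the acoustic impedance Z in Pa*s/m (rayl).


Given values:
  rho = 2.39 kg/m^3
  c = 1152.0 m/s
Formula: Z = rho * c
Z = 2.39 * 1152.0
Z = 2753.28

2753.28 rayl


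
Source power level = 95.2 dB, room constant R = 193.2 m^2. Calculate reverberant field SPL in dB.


Given values:
  Lw = 95.2 dB, R = 193.2 m^2
Formula: SPL = Lw + 10 * log10(4 / R)
Compute 4 / R = 4 / 193.2 = 0.020704
Compute 10 * log10(0.020704) = -16.8395
SPL = 95.2 + (-16.8395) = 78.36

78.36 dB


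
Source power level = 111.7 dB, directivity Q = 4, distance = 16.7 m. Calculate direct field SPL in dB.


Given values:
  Lw = 111.7 dB, Q = 4, r = 16.7 m
Formula: SPL = Lw + 10 * log10(Q / (4 * pi * r^2))
Compute 4 * pi * r^2 = 4 * pi * 16.7^2 = 3504.6351
Compute Q / denom = 4 / 3504.6351 = 0.00114135
Compute 10 * log10(0.00114135) = -29.4258
SPL = 111.7 + (-29.4258) = 82.27

82.27 dB


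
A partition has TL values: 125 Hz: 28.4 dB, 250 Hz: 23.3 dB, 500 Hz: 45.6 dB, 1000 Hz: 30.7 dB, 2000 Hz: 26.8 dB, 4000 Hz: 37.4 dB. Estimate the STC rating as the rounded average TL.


Given TL values at each frequency:
  125 Hz: 28.4 dB
  250 Hz: 23.3 dB
  500 Hz: 45.6 dB
  1000 Hz: 30.7 dB
  2000 Hz: 26.8 dB
  4000 Hz: 37.4 dB
Formula: STC ~ round(average of TL values)
Sum = 28.4 + 23.3 + 45.6 + 30.7 + 26.8 + 37.4 = 192.2
Average = 192.2 / 6 = 32.03
Rounded: 32

32


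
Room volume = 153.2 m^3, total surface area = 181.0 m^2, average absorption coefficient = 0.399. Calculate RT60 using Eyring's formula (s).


Given values:
  V = 153.2 m^3, S = 181.0 m^2, alpha = 0.399
Formula: RT60 = 0.161 * V / (-S * ln(1 - alpha))
Compute ln(1 - 0.399) = ln(0.601) = -0.50916
Denominator: -181.0 * -0.50916 = 92.158
Numerator: 0.161 * 153.2 = 24.6652
RT60 = 24.6652 / 92.158 = 0.268

0.268 s


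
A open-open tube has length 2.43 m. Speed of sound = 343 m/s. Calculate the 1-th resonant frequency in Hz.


Given values:
  Tube type: open-open, L = 2.43 m, c = 343 m/s, n = 1
Formula: f_n = n * c / (2 * L)
Compute 2 * L = 2 * 2.43 = 4.86
f = 1 * 343 / 4.86
f = 70.58

70.58 Hz


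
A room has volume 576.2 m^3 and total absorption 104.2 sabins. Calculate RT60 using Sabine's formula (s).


Given values:
  V = 576.2 m^3
  A = 104.2 sabins
Formula: RT60 = 0.161 * V / A
Numerator: 0.161 * 576.2 = 92.7682
RT60 = 92.7682 / 104.2 = 0.89

0.89 s


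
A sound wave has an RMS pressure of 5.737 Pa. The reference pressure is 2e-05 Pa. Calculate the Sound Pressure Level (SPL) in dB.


Given values:
  p = 5.737 Pa
  p_ref = 2e-05 Pa
Formula: SPL = 20 * log10(p / p_ref)
Compute ratio: p / p_ref = 5.737 / 2e-05 = 286850
Compute log10: log10(286850) = 5.457655
Multiply: SPL = 20 * 5.457655 = 109.15

109.15 dB


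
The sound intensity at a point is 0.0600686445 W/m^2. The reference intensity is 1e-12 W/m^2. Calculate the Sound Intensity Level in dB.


Given values:
  I = 0.0600686445 W/m^2
  I_ref = 1e-12 W/m^2
Formula: SIL = 10 * log10(I / I_ref)
Compute ratio: I / I_ref = 60068644500
Compute log10: log10(60068644500) = 10.778648
Multiply: SIL = 10 * 10.778648 = 107.79

107.79 dB


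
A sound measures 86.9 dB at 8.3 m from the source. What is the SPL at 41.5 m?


Given values:
  SPL1 = 86.9 dB, r1 = 8.3 m, r2 = 41.5 m
Formula: SPL2 = SPL1 - 20 * log10(r2 / r1)
Compute ratio: r2 / r1 = 41.5 / 8.3 = 5.0
Compute log10: log10(5.0) = 0.69897
Compute drop: 20 * 0.69897 = 13.9794
SPL2 = 86.9 - 13.9794 = 72.92

72.92 dB


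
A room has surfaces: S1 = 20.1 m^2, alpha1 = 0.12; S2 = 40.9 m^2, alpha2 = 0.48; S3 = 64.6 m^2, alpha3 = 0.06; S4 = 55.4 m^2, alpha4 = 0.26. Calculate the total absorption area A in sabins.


Given surfaces:
  Surface 1: 20.1 * 0.12 = 2.412
  Surface 2: 40.9 * 0.48 = 19.632
  Surface 3: 64.6 * 0.06 = 3.876
  Surface 4: 55.4 * 0.26 = 14.404
Formula: A = sum(Si * alpha_i)
A = 2.412 + 19.632 + 3.876 + 14.404
A = 40.32

40.32 sabins


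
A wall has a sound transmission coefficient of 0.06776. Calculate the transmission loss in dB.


Given values:
  tau = 0.06776
Formula: TL = 10 * log10(1 / tau)
Compute 1 / tau = 1 / 0.06776 = 14.758
Compute log10(14.758) = 1.169028
TL = 10 * 1.169028 = 11.69

11.69 dB


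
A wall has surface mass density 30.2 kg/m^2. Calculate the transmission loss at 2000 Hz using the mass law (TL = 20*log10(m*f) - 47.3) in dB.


Given values:
  m = 30.2 kg/m^2, f = 2000 Hz
Formula: TL = 20 * log10(m * f) - 47.3
Compute m * f = 30.2 * 2000 = 60400.0
Compute log10(60400.0) = 4.781037
Compute 20 * 4.781037 = 95.6207
TL = 95.6207 - 47.3 = 48.32

48.32 dB


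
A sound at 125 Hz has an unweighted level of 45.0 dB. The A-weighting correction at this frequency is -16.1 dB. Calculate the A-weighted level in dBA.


Given values:
  SPL = 45.0 dB
  A-weighting at 125 Hz = -16.1 dB
Formula: L_A = SPL + A_weight
L_A = 45.0 + (-16.1)
L_A = 28.9

28.9 dBA


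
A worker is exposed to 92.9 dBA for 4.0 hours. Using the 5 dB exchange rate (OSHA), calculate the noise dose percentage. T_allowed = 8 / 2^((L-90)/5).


Given values:
  L = 92.9 dBA, T = 4.0 hours
Formula: T_allowed = 8 / 2^((L - 90) / 5)
Compute exponent: (92.9 - 90) / 5 = 0.58
Compute 2^(0.58) = 1.494849
T_allowed = 8 / 1.494849 = 5.351711 hours
Dose = (T / T_allowed) * 100
Dose = (4.0 / 5.351711) * 100 = 74.74

74.74 %


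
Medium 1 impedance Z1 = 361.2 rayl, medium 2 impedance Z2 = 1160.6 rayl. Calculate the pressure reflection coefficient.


Given values:
  Z1 = 361.2 rayl, Z2 = 1160.6 rayl
Formula: R = (Z2 - Z1) / (Z2 + Z1)
Numerator: Z2 - Z1 = 1160.6 - 361.2 = 799.4
Denominator: Z2 + Z1 = 1160.6 + 361.2 = 1521.8
R = 799.4 / 1521.8 = 0.5253

0.5253


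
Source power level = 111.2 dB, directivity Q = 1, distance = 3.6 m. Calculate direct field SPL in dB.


Given values:
  Lw = 111.2 dB, Q = 1, r = 3.6 m
Formula: SPL = Lw + 10 * log10(Q / (4 * pi * r^2))
Compute 4 * pi * r^2 = 4 * pi * 3.6^2 = 162.8602
Compute Q / denom = 1 / 162.8602 = 0.00614024
Compute 10 * log10(0.00614024) = -22.1181
SPL = 111.2 + (-22.1181) = 89.08

89.08 dB


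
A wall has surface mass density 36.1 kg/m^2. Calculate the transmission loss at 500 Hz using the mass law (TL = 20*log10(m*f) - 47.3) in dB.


Given values:
  m = 36.1 kg/m^2, f = 500 Hz
Formula: TL = 20 * log10(m * f) - 47.3
Compute m * f = 36.1 * 500 = 18050.0
Compute log10(18050.0) = 4.256477
Compute 20 * 4.256477 = 85.1295
TL = 85.1295 - 47.3 = 37.83

37.83 dB


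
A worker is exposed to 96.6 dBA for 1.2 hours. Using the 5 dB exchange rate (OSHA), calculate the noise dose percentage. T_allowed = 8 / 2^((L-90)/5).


Given values:
  L = 96.6 dBA, T = 1.2 hours
Formula: T_allowed = 8 / 2^((L - 90) / 5)
Compute exponent: (96.6 - 90) / 5 = 1.32
Compute 2^(1.32) = 2.496661
T_allowed = 8 / 2.496661 = 3.20428 hours
Dose = (T / T_allowed) * 100
Dose = (1.2 / 3.20428) * 100 = 37.45

37.45 %


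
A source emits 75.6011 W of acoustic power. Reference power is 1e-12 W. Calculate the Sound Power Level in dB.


Given values:
  W = 75.6011 W
  W_ref = 1e-12 W
Formula: SWL = 10 * log10(W / W_ref)
Compute ratio: W / W_ref = 75601100000000
Compute log10: log10(75601100000000) = 13.878528
Multiply: SWL = 10 * 13.878528 = 138.79

138.79 dB


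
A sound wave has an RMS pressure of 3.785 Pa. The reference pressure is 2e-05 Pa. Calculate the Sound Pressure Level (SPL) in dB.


Given values:
  p = 3.785 Pa
  p_ref = 2e-05 Pa
Formula: SPL = 20 * log10(p / p_ref)
Compute ratio: p / p_ref = 3.785 / 2e-05 = 189250
Compute log10: log10(189250) = 5.277036
Multiply: SPL = 20 * 5.277036 = 105.54

105.54 dB


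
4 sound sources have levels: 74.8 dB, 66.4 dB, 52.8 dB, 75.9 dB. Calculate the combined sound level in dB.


Formula: L_total = 10 * log10( sum(10^(Li/10)) )
  Source 1: 10^(74.8/10) = 30199517.204
  Source 2: 10^(66.4/10) = 4365158.3224
  Source 3: 10^(52.8/10) = 190546.0718
  Source 4: 10^(75.9/10) = 38904514.4994
Sum of linear values = 73659736.0976
L_total = 10 * log10(73659736.0976) = 78.67

78.67 dB


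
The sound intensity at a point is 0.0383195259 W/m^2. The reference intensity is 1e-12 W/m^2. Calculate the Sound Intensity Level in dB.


Given values:
  I = 0.0383195259 W/m^2
  I_ref = 1e-12 W/m^2
Formula: SIL = 10 * log10(I / I_ref)
Compute ratio: I / I_ref = 38319525900
Compute log10: log10(38319525900) = 10.58342
Multiply: SIL = 10 * 10.58342 = 105.83

105.83 dB


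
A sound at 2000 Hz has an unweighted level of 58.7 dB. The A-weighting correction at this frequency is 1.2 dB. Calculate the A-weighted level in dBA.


Given values:
  SPL = 58.7 dB
  A-weighting at 2000 Hz = 1.2 dB
Formula: L_A = SPL + A_weight
L_A = 58.7 + (1.2)
L_A = 59.9

59.9 dBA


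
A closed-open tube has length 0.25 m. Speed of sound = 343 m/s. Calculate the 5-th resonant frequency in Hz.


Given values:
  Tube type: closed-open, L = 0.25 m, c = 343 m/s, n = 5
Formula: f_n = (2n - 1) * c / (4 * L)
Compute 2n - 1 = 2*5 - 1 = 9
Compute 4 * L = 4 * 0.25 = 1.0
f = 9 * 343 / 1.0
f = 3087.0

3087.0 Hz


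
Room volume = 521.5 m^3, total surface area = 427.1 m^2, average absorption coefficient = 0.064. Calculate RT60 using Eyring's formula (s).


Given values:
  V = 521.5 m^3, S = 427.1 m^2, alpha = 0.064
Formula: RT60 = 0.161 * V / (-S * ln(1 - alpha))
Compute ln(1 - 0.064) = ln(0.936) = -0.06614
Denominator: -427.1 * -0.06614 = 28.2484
Numerator: 0.161 * 521.5 = 83.9615
RT60 = 83.9615 / 28.2484 = 2.972

2.972 s


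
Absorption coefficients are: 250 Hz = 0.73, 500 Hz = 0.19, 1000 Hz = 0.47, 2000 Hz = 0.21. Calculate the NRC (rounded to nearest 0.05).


Given values:
  a_250 = 0.73, a_500 = 0.19
  a_1000 = 0.47, a_2000 = 0.21
Formula: NRC = (a250 + a500 + a1000 + a2000) / 4
Sum = 0.73 + 0.19 + 0.47 + 0.21 = 1.6
NRC = 1.6 / 4 = 0.4
Rounded to nearest 0.05: 0.4

0.4


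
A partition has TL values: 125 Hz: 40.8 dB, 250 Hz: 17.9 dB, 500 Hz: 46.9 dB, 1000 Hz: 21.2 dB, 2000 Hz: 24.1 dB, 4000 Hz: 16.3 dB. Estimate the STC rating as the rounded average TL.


Given TL values at each frequency:
  125 Hz: 40.8 dB
  250 Hz: 17.9 dB
  500 Hz: 46.9 dB
  1000 Hz: 21.2 dB
  2000 Hz: 24.1 dB
  4000 Hz: 16.3 dB
Formula: STC ~ round(average of TL values)
Sum = 40.8 + 17.9 + 46.9 + 21.2 + 24.1 + 16.3 = 167.2
Average = 167.2 / 6 = 27.87
Rounded: 28

28


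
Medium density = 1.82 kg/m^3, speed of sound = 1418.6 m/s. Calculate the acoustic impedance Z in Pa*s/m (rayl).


Given values:
  rho = 1.82 kg/m^3
  c = 1418.6 m/s
Formula: Z = rho * c
Z = 1.82 * 1418.6
Z = 2581.85

2581.85 rayl


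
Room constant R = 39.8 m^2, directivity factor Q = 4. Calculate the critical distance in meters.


Given values:
  R = 39.8 m^2, Q = 4
Formula: d_c = 0.141 * sqrt(Q * R)
Compute Q * R = 4 * 39.8 = 159.2
Compute sqrt(159.2) = 12.6174
d_c = 0.141 * 12.6174 = 1.779

1.779 m


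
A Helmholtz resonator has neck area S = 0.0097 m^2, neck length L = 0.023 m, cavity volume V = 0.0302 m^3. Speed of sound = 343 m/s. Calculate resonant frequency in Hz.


Given values:
  S = 0.0097 m^2, L = 0.023 m, V = 0.0302 m^3, c = 343 m/s
Formula: f = (c / (2*pi)) * sqrt(S / (V * L))
Compute V * L = 0.0302 * 0.023 = 0.0006946
Compute S / (V * L) = 0.0097 / 0.0006946 = 13.9649
Compute sqrt(13.9649) = 3.736964
Compute c / (2*pi) = 343 / 6.283185 = 54.590148
f = 54.590148 * 3.736964 = 204.0

204.0 Hz


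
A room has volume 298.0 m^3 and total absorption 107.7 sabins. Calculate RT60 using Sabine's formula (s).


Given values:
  V = 298.0 m^3
  A = 107.7 sabins
Formula: RT60 = 0.161 * V / A
Numerator: 0.161 * 298.0 = 47.978
RT60 = 47.978 / 107.7 = 0.445

0.445 s


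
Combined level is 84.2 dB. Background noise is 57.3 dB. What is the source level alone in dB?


Given values:
  L_total = 84.2 dB, L_bg = 57.3 dB
Formula: L_source = 10 * log10(10^(L_total/10) - 10^(L_bg/10))
Convert to linear:
  10^(84.2/10) = 263026799.1895
  10^(57.3/10) = 537031.7964
Difference: 263026799.1895 - 537031.7964 = 262489767.3931
L_source = 10 * log10(262489767.3931) = 84.19

84.19 dB


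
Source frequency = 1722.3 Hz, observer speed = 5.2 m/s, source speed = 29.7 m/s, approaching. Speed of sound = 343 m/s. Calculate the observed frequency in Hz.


Given values:
  f_s = 1722.3 Hz, v_o = 5.2 m/s, v_s = 29.7 m/s
  Direction: approaching
Formula: f_o = f_s * (c + v_o) / (c - v_s)
Numerator: c + v_o = 343 + 5.2 = 348.2
Denominator: c - v_s = 343 - 29.7 = 313.3
f_o = 1722.3 * 348.2 / 313.3 = 1914.16

1914.16 Hz


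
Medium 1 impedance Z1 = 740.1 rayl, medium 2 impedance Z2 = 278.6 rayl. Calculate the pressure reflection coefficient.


Given values:
  Z1 = 740.1 rayl, Z2 = 278.6 rayl
Formula: R = (Z2 - Z1) / (Z2 + Z1)
Numerator: Z2 - Z1 = 278.6 - 740.1 = -461.5
Denominator: Z2 + Z1 = 278.6 + 740.1 = 1018.7
R = -461.5 / 1018.7 = -0.453

-0.453


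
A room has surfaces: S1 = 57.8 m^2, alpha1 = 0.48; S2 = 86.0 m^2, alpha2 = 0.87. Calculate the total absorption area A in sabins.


Given surfaces:
  Surface 1: 57.8 * 0.48 = 27.744
  Surface 2: 86.0 * 0.87 = 74.82
Formula: A = sum(Si * alpha_i)
A = 27.744 + 74.82
A = 102.56

102.56 sabins


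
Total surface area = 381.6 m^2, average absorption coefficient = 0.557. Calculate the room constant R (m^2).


Given values:
  S = 381.6 m^2, alpha = 0.557
Formula: R = S * alpha / (1 - alpha)
Numerator: 381.6 * 0.557 = 212.5512
Denominator: 1 - 0.557 = 0.443
R = 212.5512 / 0.443 = 479.8

479.8 m^2


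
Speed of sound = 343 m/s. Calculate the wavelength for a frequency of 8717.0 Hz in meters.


Given values:
  c = 343 m/s, f = 8717.0 Hz
Formula: lambda = c / f
lambda = 343 / 8717.0
lambda = 0.0393

0.0393 m


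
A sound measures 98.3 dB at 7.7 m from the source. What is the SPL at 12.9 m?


Given values:
  SPL1 = 98.3 dB, r1 = 7.7 m, r2 = 12.9 m
Formula: SPL2 = SPL1 - 20 * log10(r2 / r1)
Compute ratio: r2 / r1 = 12.9 / 7.7 = 1.6753
Compute log10: log10(1.6753) = 0.224093
Compute drop: 20 * 0.224093 = 4.4819
SPL2 = 98.3 - 4.4819 = 93.82

93.82 dB


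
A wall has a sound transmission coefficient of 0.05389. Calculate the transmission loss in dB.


Given values:
  tau = 0.05389
Formula: TL = 10 * log10(1 / tau)
Compute 1 / tau = 1 / 0.05389 = 18.5563
Compute log10(18.5563) = 1.268491
TL = 10 * 1.268491 = 12.68

12.68 dB


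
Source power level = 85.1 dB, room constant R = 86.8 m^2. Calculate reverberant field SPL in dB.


Given values:
  Lw = 85.1 dB, R = 86.8 m^2
Formula: SPL = Lw + 10 * log10(4 / R)
Compute 4 / R = 4 / 86.8 = 0.046083
Compute 10 * log10(0.046083) = -13.3646
SPL = 85.1 + (-13.3646) = 71.74

71.74 dB


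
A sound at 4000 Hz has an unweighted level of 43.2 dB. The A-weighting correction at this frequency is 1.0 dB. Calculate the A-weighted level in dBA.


Given values:
  SPL = 43.2 dB
  A-weighting at 4000 Hz = 1.0 dB
Formula: L_A = SPL + A_weight
L_A = 43.2 + (1.0)
L_A = 44.2

44.2 dBA


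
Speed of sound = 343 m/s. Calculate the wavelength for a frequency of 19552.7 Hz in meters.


Given values:
  c = 343 m/s, f = 19552.7 Hz
Formula: lambda = c / f
lambda = 343 / 19552.7
lambda = 0.0175

0.0175 m


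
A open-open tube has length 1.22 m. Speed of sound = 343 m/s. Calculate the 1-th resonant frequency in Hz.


Given values:
  Tube type: open-open, L = 1.22 m, c = 343 m/s, n = 1
Formula: f_n = n * c / (2 * L)
Compute 2 * L = 2 * 1.22 = 2.44
f = 1 * 343 / 2.44
f = 140.57

140.57 Hz


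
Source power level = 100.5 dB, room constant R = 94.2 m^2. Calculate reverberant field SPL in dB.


Given values:
  Lw = 100.5 dB, R = 94.2 m^2
Formula: SPL = Lw + 10 * log10(4 / R)
Compute 4 / R = 4 / 94.2 = 0.042463
Compute 10 * log10(0.042463) = -13.7199
SPL = 100.5 + (-13.7199) = 86.78

86.78 dB


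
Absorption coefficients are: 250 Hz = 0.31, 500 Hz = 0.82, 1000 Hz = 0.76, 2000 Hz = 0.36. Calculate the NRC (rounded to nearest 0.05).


Given values:
  a_250 = 0.31, a_500 = 0.82
  a_1000 = 0.76, a_2000 = 0.36
Formula: NRC = (a250 + a500 + a1000 + a2000) / 4
Sum = 0.31 + 0.82 + 0.76 + 0.36 = 2.25
NRC = 2.25 / 4 = 0.5625
Rounded to nearest 0.05: 0.55

0.55


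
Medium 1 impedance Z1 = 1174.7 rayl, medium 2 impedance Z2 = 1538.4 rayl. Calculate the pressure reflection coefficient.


Given values:
  Z1 = 1174.7 rayl, Z2 = 1538.4 rayl
Formula: R = (Z2 - Z1) / (Z2 + Z1)
Numerator: Z2 - Z1 = 1538.4 - 1174.7 = 363.7
Denominator: Z2 + Z1 = 1538.4 + 1174.7 = 2713.1
R = 363.7 / 2713.1 = 0.1341

0.1341


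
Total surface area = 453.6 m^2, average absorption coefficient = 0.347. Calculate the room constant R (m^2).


Given values:
  S = 453.6 m^2, alpha = 0.347
Formula: R = S * alpha / (1 - alpha)
Numerator: 453.6 * 0.347 = 157.3992
Denominator: 1 - 0.347 = 0.653
R = 157.3992 / 0.653 = 241.04

241.04 m^2


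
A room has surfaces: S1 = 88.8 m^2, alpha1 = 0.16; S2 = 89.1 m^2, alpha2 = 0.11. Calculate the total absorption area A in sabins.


Given surfaces:
  Surface 1: 88.8 * 0.16 = 14.208
  Surface 2: 89.1 * 0.11 = 9.801
Formula: A = sum(Si * alpha_i)
A = 14.208 + 9.801
A = 24.01

24.01 sabins


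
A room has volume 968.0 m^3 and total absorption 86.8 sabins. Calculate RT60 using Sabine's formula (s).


Given values:
  V = 968.0 m^3
  A = 86.8 sabins
Formula: RT60 = 0.161 * V / A
Numerator: 0.161 * 968.0 = 155.848
RT60 = 155.848 / 86.8 = 1.795

1.795 s


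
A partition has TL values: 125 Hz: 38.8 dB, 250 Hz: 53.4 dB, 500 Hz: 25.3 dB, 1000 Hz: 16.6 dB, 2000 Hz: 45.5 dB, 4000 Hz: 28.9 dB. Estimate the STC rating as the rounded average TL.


Given TL values at each frequency:
  125 Hz: 38.8 dB
  250 Hz: 53.4 dB
  500 Hz: 25.3 dB
  1000 Hz: 16.6 dB
  2000 Hz: 45.5 dB
  4000 Hz: 28.9 dB
Formula: STC ~ round(average of TL values)
Sum = 38.8 + 53.4 + 25.3 + 16.6 + 45.5 + 28.9 = 208.5
Average = 208.5 / 6 = 34.75
Rounded: 35

35


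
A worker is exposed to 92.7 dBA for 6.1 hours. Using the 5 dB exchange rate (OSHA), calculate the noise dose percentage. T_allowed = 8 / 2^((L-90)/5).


Given values:
  L = 92.7 dBA, T = 6.1 hours
Formula: T_allowed = 8 / 2^((L - 90) / 5)
Compute exponent: (92.7 - 90) / 5 = 0.54
Compute 2^(0.54) = 1.453973
T_allowed = 8 / 1.453973 = 5.502165 hours
Dose = (T / T_allowed) * 100
Dose = (6.1 / 5.502165) * 100 = 110.87

110.87 %


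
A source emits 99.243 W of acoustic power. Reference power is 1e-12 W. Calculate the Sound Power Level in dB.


Given values:
  W = 99.243 W
  W_ref = 1e-12 W
Formula: SWL = 10 * log10(W / W_ref)
Compute ratio: W / W_ref = 99243000000000
Compute log10: log10(99243000000000) = 13.9967
Multiply: SWL = 10 * 13.9967 = 139.97

139.97 dB


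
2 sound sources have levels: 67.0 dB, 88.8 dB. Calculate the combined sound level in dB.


Formula: L_total = 10 * log10( sum(10^(Li/10)) )
  Source 1: 10^(67.0/10) = 5011872.3363
  Source 2: 10^(88.8/10) = 758577575.0292
Sum of linear values = 763589447.3655
L_total = 10 * log10(763589447.3655) = 88.83

88.83 dB


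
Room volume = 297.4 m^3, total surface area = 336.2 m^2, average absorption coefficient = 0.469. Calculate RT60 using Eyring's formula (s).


Given values:
  V = 297.4 m^3, S = 336.2 m^2, alpha = 0.469
Formula: RT60 = 0.161 * V / (-S * ln(1 - alpha))
Compute ln(1 - 0.469) = ln(0.531) = -0.632993
Denominator: -336.2 * -0.632993 = 212.8122
Numerator: 0.161 * 297.4 = 47.8814
RT60 = 47.8814 / 212.8122 = 0.225

0.225 s


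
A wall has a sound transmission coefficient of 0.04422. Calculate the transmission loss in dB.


Given values:
  tau = 0.04422
Formula: TL = 10 * log10(1 / tau)
Compute 1 / tau = 1 / 0.04422 = 22.6142
Compute log10(22.6142) = 1.354381
TL = 10 * 1.354381 = 13.54

13.54 dB


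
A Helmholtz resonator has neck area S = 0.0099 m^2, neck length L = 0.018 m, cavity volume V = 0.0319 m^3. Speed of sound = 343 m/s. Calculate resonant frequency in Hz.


Given values:
  S = 0.0099 m^2, L = 0.018 m, V = 0.0319 m^3, c = 343 m/s
Formula: f = (c / (2*pi)) * sqrt(S / (V * L))
Compute V * L = 0.0319 * 0.018 = 0.0005742
Compute S / (V * L) = 0.0099 / 0.0005742 = 17.2414
Compute sqrt(17.2414) = 4.152276
Compute c / (2*pi) = 343 / 6.283185 = 54.590148
f = 54.590148 * 4.152276 = 226.67

226.67 Hz


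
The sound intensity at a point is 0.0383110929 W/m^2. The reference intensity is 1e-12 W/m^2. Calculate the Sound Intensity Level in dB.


Given values:
  I = 0.0383110929 W/m^2
  I_ref = 1e-12 W/m^2
Formula: SIL = 10 * log10(I / I_ref)
Compute ratio: I / I_ref = 38311092900
Compute log10: log10(38311092900) = 10.583325
Multiply: SIL = 10 * 10.583325 = 105.83

105.83 dB


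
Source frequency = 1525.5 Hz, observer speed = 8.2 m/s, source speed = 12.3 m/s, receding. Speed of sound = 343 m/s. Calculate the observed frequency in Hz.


Given values:
  f_s = 1525.5 Hz, v_o = 8.2 m/s, v_s = 12.3 m/s
  Direction: receding
Formula: f_o = f_s * (c - v_o) / (c + v_s)
Numerator: c - v_o = 343 - 8.2 = 334.8
Denominator: c + v_s = 343 + 12.3 = 355.3
f_o = 1525.5 * 334.8 / 355.3 = 1437.48

1437.48 Hz


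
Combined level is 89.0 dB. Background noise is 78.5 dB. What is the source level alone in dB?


Given values:
  L_total = 89.0 dB, L_bg = 78.5 dB
Formula: L_source = 10 * log10(10^(L_total/10) - 10^(L_bg/10))
Convert to linear:
  10^(89.0/10) = 794328234.7243
  10^(78.5/10) = 70794578.4384
Difference: 794328234.7243 - 70794578.4384 = 723533656.2859
L_source = 10 * log10(723533656.2859) = 88.59

88.59 dB


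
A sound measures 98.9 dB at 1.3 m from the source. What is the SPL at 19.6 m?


Given values:
  SPL1 = 98.9 dB, r1 = 1.3 m, r2 = 19.6 m
Formula: SPL2 = SPL1 - 20 * log10(r2 / r1)
Compute ratio: r2 / r1 = 19.6 / 1.3 = 15.0769
Compute log10: log10(15.0769) = 1.178312
Compute drop: 20 * 1.178312 = 23.5662
SPL2 = 98.9 - 23.5662 = 75.33

75.33 dB


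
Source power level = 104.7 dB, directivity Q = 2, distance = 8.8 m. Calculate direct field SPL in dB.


Given values:
  Lw = 104.7 dB, Q = 2, r = 8.8 m
Formula: SPL = Lw + 10 * log10(Q / (4 * pi * r^2))
Compute 4 * pi * r^2 = 4 * pi * 8.8^2 = 973.1397
Compute Q / denom = 2 / 973.1397 = 0.0020552
Compute 10 * log10(0.0020552) = -26.8715
SPL = 104.7 + (-26.8715) = 77.83

77.83 dB


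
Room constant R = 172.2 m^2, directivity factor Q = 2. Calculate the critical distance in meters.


Given values:
  R = 172.2 m^2, Q = 2
Formula: d_c = 0.141 * sqrt(Q * R)
Compute Q * R = 2 * 172.2 = 344.4
Compute sqrt(344.4) = 18.558
d_c = 0.141 * 18.558 = 2.617

2.617 m


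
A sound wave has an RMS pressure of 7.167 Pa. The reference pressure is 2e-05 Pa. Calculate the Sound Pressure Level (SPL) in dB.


Given values:
  p = 7.167 Pa
  p_ref = 2e-05 Pa
Formula: SPL = 20 * log10(p / p_ref)
Compute ratio: p / p_ref = 7.167 / 2e-05 = 358350
Compute log10: log10(358350) = 5.554307
Multiply: SPL = 20 * 5.554307 = 111.09

111.09 dB


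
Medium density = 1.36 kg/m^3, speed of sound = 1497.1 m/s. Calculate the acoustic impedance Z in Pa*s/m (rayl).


Given values:
  rho = 1.36 kg/m^3
  c = 1497.1 m/s
Formula: Z = rho * c
Z = 1.36 * 1497.1
Z = 2036.06

2036.06 rayl


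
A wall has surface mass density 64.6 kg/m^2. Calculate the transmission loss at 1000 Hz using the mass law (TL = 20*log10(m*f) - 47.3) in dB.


Given values:
  m = 64.6 kg/m^2, f = 1000 Hz
Formula: TL = 20 * log10(m * f) - 47.3
Compute m * f = 64.6 * 1000 = 64600.0
Compute log10(64600.0) = 4.810233
Compute 20 * 4.810233 = 96.2047
TL = 96.2047 - 47.3 = 48.9

48.9 dB


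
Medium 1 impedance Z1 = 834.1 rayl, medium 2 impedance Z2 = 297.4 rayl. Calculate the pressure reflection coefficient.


Given values:
  Z1 = 834.1 rayl, Z2 = 297.4 rayl
Formula: R = (Z2 - Z1) / (Z2 + Z1)
Numerator: Z2 - Z1 = 297.4 - 834.1 = -536.7
Denominator: Z2 + Z1 = 297.4 + 834.1 = 1131.5
R = -536.7 / 1131.5 = -0.4743

-0.4743


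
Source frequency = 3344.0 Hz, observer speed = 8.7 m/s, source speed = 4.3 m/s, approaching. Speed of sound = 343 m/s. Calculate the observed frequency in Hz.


Given values:
  f_s = 3344.0 Hz, v_o = 8.7 m/s, v_s = 4.3 m/s
  Direction: approaching
Formula: f_o = f_s * (c + v_o) / (c - v_s)
Numerator: c + v_o = 343 + 8.7 = 351.7
Denominator: c - v_s = 343 - 4.3 = 338.7
f_o = 3344.0 * 351.7 / 338.7 = 3472.35

3472.35 Hz


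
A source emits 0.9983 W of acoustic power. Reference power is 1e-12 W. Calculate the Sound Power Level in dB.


Given values:
  W = 0.9983 W
  W_ref = 1e-12 W
Formula: SWL = 10 * log10(W / W_ref)
Compute ratio: W / W_ref = 998300000000
Compute log10: log10(998300000000) = 11.999261
Multiply: SWL = 10 * 11.999261 = 119.99

119.99 dB


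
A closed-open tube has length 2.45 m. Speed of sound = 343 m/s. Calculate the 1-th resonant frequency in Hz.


Given values:
  Tube type: closed-open, L = 2.45 m, c = 343 m/s, n = 1
Formula: f_n = (2n - 1) * c / (4 * L)
Compute 2n - 1 = 2*1 - 1 = 1
Compute 4 * L = 4 * 2.45 = 9.8
f = 1 * 343 / 9.8
f = 35.0

35.0 Hz


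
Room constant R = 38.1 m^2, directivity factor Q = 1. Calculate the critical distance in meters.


Given values:
  R = 38.1 m^2, Q = 1
Formula: d_c = 0.141 * sqrt(Q * R)
Compute Q * R = 1 * 38.1 = 38.1
Compute sqrt(38.1) = 6.1725
d_c = 0.141 * 6.1725 = 0.87

0.87 m


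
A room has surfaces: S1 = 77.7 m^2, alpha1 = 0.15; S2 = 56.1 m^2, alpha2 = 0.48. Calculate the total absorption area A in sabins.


Given surfaces:
  Surface 1: 77.7 * 0.15 = 11.655
  Surface 2: 56.1 * 0.48 = 26.928
Formula: A = sum(Si * alpha_i)
A = 11.655 + 26.928
A = 38.58

38.58 sabins


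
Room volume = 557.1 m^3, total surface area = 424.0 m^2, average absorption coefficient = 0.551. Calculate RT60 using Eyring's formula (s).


Given values:
  V = 557.1 m^3, S = 424.0 m^2, alpha = 0.551
Formula: RT60 = 0.161 * V / (-S * ln(1 - alpha))
Compute ln(1 - 0.551) = ln(0.449) = -0.800732
Denominator: -424.0 * -0.800732 = 339.5104
Numerator: 0.161 * 557.1 = 89.6931
RT60 = 89.6931 / 339.5104 = 0.264

0.264 s


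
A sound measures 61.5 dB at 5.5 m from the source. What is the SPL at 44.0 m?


Given values:
  SPL1 = 61.5 dB, r1 = 5.5 m, r2 = 44.0 m
Formula: SPL2 = SPL1 - 20 * log10(r2 / r1)
Compute ratio: r2 / r1 = 44.0 / 5.5 = 8.0
Compute log10: log10(8.0) = 0.90309
Compute drop: 20 * 0.90309 = 18.0618
SPL2 = 61.5 - 18.0618 = 43.44

43.44 dB


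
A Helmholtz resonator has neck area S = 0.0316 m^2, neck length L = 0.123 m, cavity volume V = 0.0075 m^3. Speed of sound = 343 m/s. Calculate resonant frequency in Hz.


Given values:
  S = 0.0316 m^2, L = 0.123 m, V = 0.0075 m^3, c = 343 m/s
Formula: f = (c / (2*pi)) * sqrt(S / (V * L))
Compute V * L = 0.0075 * 0.123 = 0.0009225
Compute S / (V * L) = 0.0316 / 0.0009225 = 34.2547
Compute sqrt(34.2547) = 5.852751
Compute c / (2*pi) = 343 / 6.283185 = 54.590148
f = 54.590148 * 5.852751 = 319.5

319.5 Hz


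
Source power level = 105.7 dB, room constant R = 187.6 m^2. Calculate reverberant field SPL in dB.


Given values:
  Lw = 105.7 dB, R = 187.6 m^2
Formula: SPL = Lw + 10 * log10(4 / R)
Compute 4 / R = 4 / 187.6 = 0.021322
Compute 10 * log10(0.021322) = -16.7117
SPL = 105.7 + (-16.7117) = 88.99

88.99 dB


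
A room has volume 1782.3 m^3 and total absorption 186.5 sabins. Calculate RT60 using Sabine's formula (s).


Given values:
  V = 1782.3 m^3
  A = 186.5 sabins
Formula: RT60 = 0.161 * V / A
Numerator: 0.161 * 1782.3 = 286.9503
RT60 = 286.9503 / 186.5 = 1.539

1.539 s


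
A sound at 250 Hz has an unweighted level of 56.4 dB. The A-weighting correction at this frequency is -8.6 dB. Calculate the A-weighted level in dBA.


Given values:
  SPL = 56.4 dB
  A-weighting at 250 Hz = -8.6 dB
Formula: L_A = SPL + A_weight
L_A = 56.4 + (-8.6)
L_A = 47.8

47.8 dBA


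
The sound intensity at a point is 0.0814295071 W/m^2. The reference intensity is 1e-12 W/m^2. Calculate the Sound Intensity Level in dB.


Given values:
  I = 0.0814295071 W/m^2
  I_ref = 1e-12 W/m^2
Formula: SIL = 10 * log10(I / I_ref)
Compute ratio: I / I_ref = 81429507100
Compute log10: log10(81429507100) = 10.910782
Multiply: SIL = 10 * 10.910782 = 109.11

109.11 dB


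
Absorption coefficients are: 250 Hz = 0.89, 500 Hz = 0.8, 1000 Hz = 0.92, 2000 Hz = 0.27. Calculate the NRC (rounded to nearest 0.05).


Given values:
  a_250 = 0.89, a_500 = 0.8
  a_1000 = 0.92, a_2000 = 0.27
Formula: NRC = (a250 + a500 + a1000 + a2000) / 4
Sum = 0.89 + 0.8 + 0.92 + 0.27 = 2.88
NRC = 2.88 / 4 = 0.72
Rounded to nearest 0.05: 0.7

0.7


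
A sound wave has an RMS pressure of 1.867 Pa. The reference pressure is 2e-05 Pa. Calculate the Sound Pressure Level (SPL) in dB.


Given values:
  p = 1.867 Pa
  p_ref = 2e-05 Pa
Formula: SPL = 20 * log10(p / p_ref)
Compute ratio: p / p_ref = 1.867 / 2e-05 = 93350
Compute log10: log10(93350) = 4.970114
Multiply: SPL = 20 * 4.970114 = 99.4

99.4 dB
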